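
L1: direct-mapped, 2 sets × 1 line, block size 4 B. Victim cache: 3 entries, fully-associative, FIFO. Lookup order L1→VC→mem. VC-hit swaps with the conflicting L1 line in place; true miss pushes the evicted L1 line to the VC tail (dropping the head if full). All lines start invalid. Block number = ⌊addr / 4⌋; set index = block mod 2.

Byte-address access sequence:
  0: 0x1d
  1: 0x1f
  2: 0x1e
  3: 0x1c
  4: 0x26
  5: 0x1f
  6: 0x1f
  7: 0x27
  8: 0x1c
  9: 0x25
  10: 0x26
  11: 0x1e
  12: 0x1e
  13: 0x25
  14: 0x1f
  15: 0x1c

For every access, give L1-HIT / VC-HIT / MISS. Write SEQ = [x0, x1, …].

SEQ = [MISS, L1-HIT, L1-HIT, L1-HIT, MISS, VC-HIT, L1-HIT, VC-HIT, VC-HIT, VC-HIT, L1-HIT, VC-HIT, L1-HIT, VC-HIT, VC-HIT, L1-HIT]

  [0] addr=0x1d blk=7 s=1: MISS | VC []
  [1] addr=0x1f blk=7 s=1: L1-HIT | VC []
  [2] addr=0x1e blk=7 s=1: L1-HIT | VC []
  [3] addr=0x1c blk=7 s=1: L1-HIT | VC []
  [4] addr=0x26 blk=9 s=1: MISS | VC [7]
  [5] addr=0x1f blk=7 s=1: VC-HIT | VC [9]
  [6] addr=0x1f blk=7 s=1: L1-HIT | VC [9]
  [7] addr=0x27 blk=9 s=1: VC-HIT | VC [7]
  [8] addr=0x1c blk=7 s=1: VC-HIT | VC [9]
  [9] addr=0x25 blk=9 s=1: VC-HIT | VC [7]
  [10] addr=0x26 blk=9 s=1: L1-HIT | VC [7]
  [11] addr=0x1e blk=7 s=1: VC-HIT | VC [9]
  [12] addr=0x1e blk=7 s=1: L1-HIT | VC [9]
  [13] addr=0x25 blk=9 s=1: VC-HIT | VC [7]
  [14] addr=0x1f blk=7 s=1: VC-HIT | VC [9]
  [15] addr=0x1c blk=7 s=1: L1-HIT | VC [9]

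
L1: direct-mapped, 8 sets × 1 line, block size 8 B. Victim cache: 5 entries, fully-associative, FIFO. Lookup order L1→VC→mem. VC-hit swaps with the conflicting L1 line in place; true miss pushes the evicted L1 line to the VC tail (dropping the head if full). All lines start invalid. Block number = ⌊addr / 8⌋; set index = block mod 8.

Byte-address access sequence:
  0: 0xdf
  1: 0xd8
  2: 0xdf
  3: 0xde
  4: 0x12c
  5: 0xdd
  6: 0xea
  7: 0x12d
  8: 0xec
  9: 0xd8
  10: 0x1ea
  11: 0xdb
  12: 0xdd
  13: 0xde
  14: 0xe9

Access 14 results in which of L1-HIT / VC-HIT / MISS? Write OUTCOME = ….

  [0] addr=0xdf blk=27 s=3: MISS | VC []
  [1] addr=0xd8 blk=27 s=3: L1-HIT | VC []
  [2] addr=0xdf blk=27 s=3: L1-HIT | VC []
  [3] addr=0xde blk=27 s=3: L1-HIT | VC []
  [4] addr=0x12c blk=37 s=5: MISS | VC []
  [5] addr=0xdd blk=27 s=3: L1-HIT | VC []
  [6] addr=0xea blk=29 s=5: MISS | VC [37]
  [7] addr=0x12d blk=37 s=5: VC-HIT | VC [29]
  [8] addr=0xec blk=29 s=5: VC-HIT | VC [37]
  [9] addr=0xd8 blk=27 s=3: L1-HIT | VC [37]
  [10] addr=0x1ea blk=61 s=5: MISS | VC [37, 29]
  [11] addr=0xdb blk=27 s=3: L1-HIT | VC [37, 29]
  [12] addr=0xdd blk=27 s=3: L1-HIT | VC [37, 29]
  [13] addr=0xde blk=27 s=3: L1-HIT | VC [37, 29]
  [14] addr=0xe9 blk=29 s=5: VC-HIT | VC [37, 61]

OUTCOME = VC-HIT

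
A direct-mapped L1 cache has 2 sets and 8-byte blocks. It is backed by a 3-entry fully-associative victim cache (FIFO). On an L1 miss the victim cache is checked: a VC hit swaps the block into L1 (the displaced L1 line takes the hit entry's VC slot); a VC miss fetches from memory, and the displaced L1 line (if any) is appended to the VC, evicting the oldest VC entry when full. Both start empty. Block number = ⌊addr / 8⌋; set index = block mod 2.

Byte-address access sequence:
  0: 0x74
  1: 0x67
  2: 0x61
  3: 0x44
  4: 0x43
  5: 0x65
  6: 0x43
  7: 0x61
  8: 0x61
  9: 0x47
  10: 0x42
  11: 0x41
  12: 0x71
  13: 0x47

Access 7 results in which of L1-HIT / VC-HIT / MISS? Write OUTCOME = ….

OUTCOME = VC-HIT

  [0] addr=0x74 blk=14 s=0: MISS | VC []
  [1] addr=0x67 blk=12 s=0: MISS | VC [14]
  [2] addr=0x61 blk=12 s=0: L1-HIT | VC [14]
  [3] addr=0x44 blk=8 s=0: MISS | VC [14, 12]
  [4] addr=0x43 blk=8 s=0: L1-HIT | VC [14, 12]
  [5] addr=0x65 blk=12 s=0: VC-HIT | VC [14, 8]
  [6] addr=0x43 blk=8 s=0: VC-HIT | VC [14, 12]
  [7] addr=0x61 blk=12 s=0: VC-HIT | VC [14, 8]
  [8] addr=0x61 blk=12 s=0: L1-HIT | VC [14, 8]
  [9] addr=0x47 blk=8 s=0: VC-HIT | VC [14, 12]
  [10] addr=0x42 blk=8 s=0: L1-HIT | VC [14, 12]
  [11] addr=0x41 blk=8 s=0: L1-HIT | VC [14, 12]
  [12] addr=0x71 blk=14 s=0: VC-HIT | VC [8, 12]
  [13] addr=0x47 blk=8 s=0: VC-HIT | VC [14, 12]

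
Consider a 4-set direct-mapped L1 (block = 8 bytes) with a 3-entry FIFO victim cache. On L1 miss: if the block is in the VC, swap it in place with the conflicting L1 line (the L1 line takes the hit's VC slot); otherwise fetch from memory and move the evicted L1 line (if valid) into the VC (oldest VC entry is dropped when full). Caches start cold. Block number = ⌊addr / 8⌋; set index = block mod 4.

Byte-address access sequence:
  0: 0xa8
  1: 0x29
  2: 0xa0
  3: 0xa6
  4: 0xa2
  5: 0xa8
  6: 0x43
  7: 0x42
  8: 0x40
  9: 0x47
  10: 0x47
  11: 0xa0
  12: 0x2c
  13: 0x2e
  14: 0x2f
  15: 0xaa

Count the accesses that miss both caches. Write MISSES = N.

0: 0xa8 (blk 21, set 1) → MISS  vc=[]
1: 0x29 (blk 5, set 1) → MISS  vc=[21]
2: 0xa0 (blk 20, set 0) → MISS  vc=[21]
3: 0xa6 (blk 20, set 0) → L1-HIT  vc=[21]
4: 0xa2 (blk 20, set 0) → L1-HIT  vc=[21]
5: 0xa8 (blk 21, set 1) → VC-HIT  vc=[5]
6: 0x43 (blk 8, set 0) → MISS  vc=[5, 20]
7: 0x42 (blk 8, set 0) → L1-HIT  vc=[5, 20]
8: 0x40 (blk 8, set 0) → L1-HIT  vc=[5, 20]
9: 0x47 (blk 8, set 0) → L1-HIT  vc=[5, 20]
10: 0x47 (blk 8, set 0) → L1-HIT  vc=[5, 20]
11: 0xa0 (blk 20, set 0) → VC-HIT  vc=[5, 8]
12: 0x2c (blk 5, set 1) → VC-HIT  vc=[21, 8]
13: 0x2e (blk 5, set 1) → L1-HIT  vc=[21, 8]
14: 0x2f (blk 5, set 1) → L1-HIT  vc=[21, 8]
15: 0xaa (blk 21, set 1) → VC-HIT  vc=[5, 8]

MISSES = 4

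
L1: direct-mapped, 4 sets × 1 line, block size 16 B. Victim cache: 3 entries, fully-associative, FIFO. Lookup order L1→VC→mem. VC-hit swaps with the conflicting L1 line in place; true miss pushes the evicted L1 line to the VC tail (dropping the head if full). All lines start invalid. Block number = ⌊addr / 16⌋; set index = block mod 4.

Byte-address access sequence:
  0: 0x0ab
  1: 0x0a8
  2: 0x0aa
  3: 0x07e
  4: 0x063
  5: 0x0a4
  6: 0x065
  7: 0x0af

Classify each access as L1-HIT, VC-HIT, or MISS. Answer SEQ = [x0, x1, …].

SEQ = [MISS, L1-HIT, L1-HIT, MISS, MISS, VC-HIT, VC-HIT, VC-HIT]

0: 0xab (blk 10, set 2) → MISS  vc=[]
1: 0xa8 (blk 10, set 2) → L1-HIT  vc=[]
2: 0xaa (blk 10, set 2) → L1-HIT  vc=[]
3: 0x7e (blk 7, set 3) → MISS  vc=[]
4: 0x63 (blk 6, set 2) → MISS  vc=[10]
5: 0xa4 (blk 10, set 2) → VC-HIT  vc=[6]
6: 0x65 (blk 6, set 2) → VC-HIT  vc=[10]
7: 0xaf (blk 10, set 2) → VC-HIT  vc=[6]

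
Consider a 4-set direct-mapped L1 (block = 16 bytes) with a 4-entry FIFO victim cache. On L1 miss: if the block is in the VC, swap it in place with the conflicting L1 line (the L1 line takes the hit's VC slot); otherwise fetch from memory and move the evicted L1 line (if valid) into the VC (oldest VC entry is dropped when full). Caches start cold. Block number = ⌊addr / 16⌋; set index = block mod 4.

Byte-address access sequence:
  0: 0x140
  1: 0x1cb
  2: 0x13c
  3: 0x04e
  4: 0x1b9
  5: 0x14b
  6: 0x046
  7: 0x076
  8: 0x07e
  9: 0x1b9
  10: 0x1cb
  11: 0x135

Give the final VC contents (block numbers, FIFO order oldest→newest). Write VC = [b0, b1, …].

VC = [20, 4, 27, 7]

#0 0x140→b20/s0 MISS; vc=[]
#1 0x1cb→b28/s0 MISS; vc=[20]
#2 0x13c→b19/s3 MISS; vc=[20]
#3 0x4e→b4/s0 MISS; vc=[20,28]
#4 0x1b9→b27/s3 MISS; vc=[20,28,19]
#5 0x14b→b20/s0 VC-HIT; vc=[4,28,19]
#6 0x46→b4/s0 VC-HIT; vc=[20,28,19]
#7 0x76→b7/s3 MISS; vc=[20,28,19,27]
#8 0x7e→b7/s3 L1-HIT; vc=[20,28,19,27]
#9 0x1b9→b27/s3 VC-HIT; vc=[20,28,19,7]
#10 0x1cb→b28/s0 VC-HIT; vc=[20,4,19,7]
#11 0x135→b19/s3 VC-HIT; vc=[20,4,27,7]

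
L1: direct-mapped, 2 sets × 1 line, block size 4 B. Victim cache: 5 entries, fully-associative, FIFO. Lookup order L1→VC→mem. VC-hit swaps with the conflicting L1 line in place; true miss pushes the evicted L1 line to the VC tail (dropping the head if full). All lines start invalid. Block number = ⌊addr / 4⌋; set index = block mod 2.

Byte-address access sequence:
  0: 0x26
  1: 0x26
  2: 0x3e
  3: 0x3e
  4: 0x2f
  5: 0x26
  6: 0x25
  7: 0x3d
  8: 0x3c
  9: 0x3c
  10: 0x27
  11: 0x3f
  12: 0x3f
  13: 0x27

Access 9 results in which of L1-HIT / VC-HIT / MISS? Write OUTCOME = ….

#0 0x26→b9/s1 MISS; vc=[]
#1 0x26→b9/s1 L1-HIT; vc=[]
#2 0x3e→b15/s1 MISS; vc=[9]
#3 0x3e→b15/s1 L1-HIT; vc=[9]
#4 0x2f→b11/s1 MISS; vc=[9,15]
#5 0x26→b9/s1 VC-HIT; vc=[11,15]
#6 0x25→b9/s1 L1-HIT; vc=[11,15]
#7 0x3d→b15/s1 VC-HIT; vc=[11,9]
#8 0x3c→b15/s1 L1-HIT; vc=[11,9]
#9 0x3c→b15/s1 L1-HIT; vc=[11,9]
#10 0x27→b9/s1 VC-HIT; vc=[11,15]
#11 0x3f→b15/s1 VC-HIT; vc=[11,9]
#12 0x3f→b15/s1 L1-HIT; vc=[11,9]
#13 0x27→b9/s1 VC-HIT; vc=[11,15]

OUTCOME = L1-HIT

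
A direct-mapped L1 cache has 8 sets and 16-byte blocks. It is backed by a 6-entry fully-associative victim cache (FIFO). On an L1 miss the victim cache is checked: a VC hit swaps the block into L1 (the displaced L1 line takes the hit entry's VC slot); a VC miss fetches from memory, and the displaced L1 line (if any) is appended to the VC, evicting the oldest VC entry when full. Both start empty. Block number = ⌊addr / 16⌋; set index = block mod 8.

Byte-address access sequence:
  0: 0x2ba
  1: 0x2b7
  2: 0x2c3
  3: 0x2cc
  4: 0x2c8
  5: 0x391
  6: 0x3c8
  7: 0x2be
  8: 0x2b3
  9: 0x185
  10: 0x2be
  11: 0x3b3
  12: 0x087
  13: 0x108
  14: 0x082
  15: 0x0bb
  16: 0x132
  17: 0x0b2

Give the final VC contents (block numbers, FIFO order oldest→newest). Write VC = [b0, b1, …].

VC = [44, 43, 24, 16, 59, 19]

#0 0x2ba→b43/s3 MISS; vc=[]
#1 0x2b7→b43/s3 L1-HIT; vc=[]
#2 0x2c3→b44/s4 MISS; vc=[]
#3 0x2cc→b44/s4 L1-HIT; vc=[]
#4 0x2c8→b44/s4 L1-HIT; vc=[]
#5 0x391→b57/s1 MISS; vc=[]
#6 0x3c8→b60/s4 MISS; vc=[44]
#7 0x2be→b43/s3 L1-HIT; vc=[44]
#8 0x2b3→b43/s3 L1-HIT; vc=[44]
#9 0x185→b24/s0 MISS; vc=[44]
#10 0x2be→b43/s3 L1-HIT; vc=[44]
#11 0x3b3→b59/s3 MISS; vc=[44,43]
#12 0x87→b8/s0 MISS; vc=[44,43,24]
#13 0x108→b16/s0 MISS; vc=[44,43,24,8]
#14 0x82→b8/s0 VC-HIT; vc=[44,43,24,16]
#15 0xbb→b11/s3 MISS; vc=[44,43,24,16,59]
#16 0x132→b19/s3 MISS; vc=[44,43,24,16,59,11]
#17 0xb2→b11/s3 VC-HIT; vc=[44,43,24,16,59,19]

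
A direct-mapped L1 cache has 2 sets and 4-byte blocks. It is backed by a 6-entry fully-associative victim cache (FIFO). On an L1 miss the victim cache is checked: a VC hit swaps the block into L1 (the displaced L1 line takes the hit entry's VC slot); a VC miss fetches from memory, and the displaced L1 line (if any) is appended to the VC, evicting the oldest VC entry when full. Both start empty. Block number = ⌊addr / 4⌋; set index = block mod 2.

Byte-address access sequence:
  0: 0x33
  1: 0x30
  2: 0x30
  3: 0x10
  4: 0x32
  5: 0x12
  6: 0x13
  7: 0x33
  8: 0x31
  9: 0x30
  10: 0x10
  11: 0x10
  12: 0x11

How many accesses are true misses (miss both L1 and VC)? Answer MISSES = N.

MISSES = 2

  [0] addr=0x33 blk=12 s=0: MISS | VC []
  [1] addr=0x30 blk=12 s=0: L1-HIT | VC []
  [2] addr=0x30 blk=12 s=0: L1-HIT | VC []
  [3] addr=0x10 blk=4 s=0: MISS | VC [12]
  [4] addr=0x32 blk=12 s=0: VC-HIT | VC [4]
  [5] addr=0x12 blk=4 s=0: VC-HIT | VC [12]
  [6] addr=0x13 blk=4 s=0: L1-HIT | VC [12]
  [7] addr=0x33 blk=12 s=0: VC-HIT | VC [4]
  [8] addr=0x31 blk=12 s=0: L1-HIT | VC [4]
  [9] addr=0x30 blk=12 s=0: L1-HIT | VC [4]
  [10] addr=0x10 blk=4 s=0: VC-HIT | VC [12]
  [11] addr=0x10 blk=4 s=0: L1-HIT | VC [12]
  [12] addr=0x11 blk=4 s=0: L1-HIT | VC [12]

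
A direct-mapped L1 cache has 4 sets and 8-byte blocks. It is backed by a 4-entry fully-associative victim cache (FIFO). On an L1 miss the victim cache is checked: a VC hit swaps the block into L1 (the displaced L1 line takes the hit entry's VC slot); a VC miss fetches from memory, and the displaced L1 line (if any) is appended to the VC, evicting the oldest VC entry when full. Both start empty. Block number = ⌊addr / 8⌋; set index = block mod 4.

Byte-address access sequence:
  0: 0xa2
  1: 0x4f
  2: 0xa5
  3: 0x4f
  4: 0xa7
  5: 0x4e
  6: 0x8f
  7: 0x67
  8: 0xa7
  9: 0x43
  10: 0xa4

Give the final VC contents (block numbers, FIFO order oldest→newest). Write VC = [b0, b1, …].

VC = [9, 12, 8]

0: 0xa2 (blk 20, set 0) → MISS  vc=[]
1: 0x4f (blk 9, set 1) → MISS  vc=[]
2: 0xa5 (blk 20, set 0) → L1-HIT  vc=[]
3: 0x4f (blk 9, set 1) → L1-HIT  vc=[]
4: 0xa7 (blk 20, set 0) → L1-HIT  vc=[]
5: 0x4e (blk 9, set 1) → L1-HIT  vc=[]
6: 0x8f (blk 17, set 1) → MISS  vc=[9]
7: 0x67 (blk 12, set 0) → MISS  vc=[9, 20]
8: 0xa7 (blk 20, set 0) → VC-HIT  vc=[9, 12]
9: 0x43 (blk 8, set 0) → MISS  vc=[9, 12, 20]
10: 0xa4 (blk 20, set 0) → VC-HIT  vc=[9, 12, 8]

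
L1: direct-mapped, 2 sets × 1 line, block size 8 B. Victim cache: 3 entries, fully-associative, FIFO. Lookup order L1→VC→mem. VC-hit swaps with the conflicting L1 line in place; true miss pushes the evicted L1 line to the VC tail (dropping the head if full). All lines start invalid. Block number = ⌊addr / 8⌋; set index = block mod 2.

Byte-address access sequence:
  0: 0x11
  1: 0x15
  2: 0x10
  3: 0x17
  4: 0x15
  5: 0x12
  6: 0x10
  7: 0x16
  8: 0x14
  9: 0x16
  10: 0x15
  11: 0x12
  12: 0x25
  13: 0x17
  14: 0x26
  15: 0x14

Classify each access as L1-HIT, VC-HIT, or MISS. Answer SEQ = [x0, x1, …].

0: 0x11 (blk 2, set 0) → MISS  vc=[]
1: 0x15 (blk 2, set 0) → L1-HIT  vc=[]
2: 0x10 (blk 2, set 0) → L1-HIT  vc=[]
3: 0x17 (blk 2, set 0) → L1-HIT  vc=[]
4: 0x15 (blk 2, set 0) → L1-HIT  vc=[]
5: 0x12 (blk 2, set 0) → L1-HIT  vc=[]
6: 0x10 (blk 2, set 0) → L1-HIT  vc=[]
7: 0x16 (blk 2, set 0) → L1-HIT  vc=[]
8: 0x14 (blk 2, set 0) → L1-HIT  vc=[]
9: 0x16 (blk 2, set 0) → L1-HIT  vc=[]
10: 0x15 (blk 2, set 0) → L1-HIT  vc=[]
11: 0x12 (blk 2, set 0) → L1-HIT  vc=[]
12: 0x25 (blk 4, set 0) → MISS  vc=[2]
13: 0x17 (blk 2, set 0) → VC-HIT  vc=[4]
14: 0x26 (blk 4, set 0) → VC-HIT  vc=[2]
15: 0x14 (blk 2, set 0) → VC-HIT  vc=[4]

SEQ = [MISS, L1-HIT, L1-HIT, L1-HIT, L1-HIT, L1-HIT, L1-HIT, L1-HIT, L1-HIT, L1-HIT, L1-HIT, L1-HIT, MISS, VC-HIT, VC-HIT, VC-HIT]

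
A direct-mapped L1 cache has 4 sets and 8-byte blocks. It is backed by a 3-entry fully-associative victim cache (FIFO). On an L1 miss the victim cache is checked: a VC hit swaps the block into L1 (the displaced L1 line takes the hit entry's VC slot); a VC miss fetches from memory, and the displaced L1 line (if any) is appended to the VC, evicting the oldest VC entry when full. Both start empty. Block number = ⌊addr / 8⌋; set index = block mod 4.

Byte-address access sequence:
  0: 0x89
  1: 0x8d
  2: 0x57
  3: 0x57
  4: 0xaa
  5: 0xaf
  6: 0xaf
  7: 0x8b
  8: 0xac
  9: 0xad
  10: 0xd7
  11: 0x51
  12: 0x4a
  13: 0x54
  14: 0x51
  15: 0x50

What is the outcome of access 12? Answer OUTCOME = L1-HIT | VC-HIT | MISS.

OUTCOME = MISS

0: 0x89 (blk 17, set 1) → MISS  vc=[]
1: 0x8d (blk 17, set 1) → L1-HIT  vc=[]
2: 0x57 (blk 10, set 2) → MISS  vc=[]
3: 0x57 (blk 10, set 2) → L1-HIT  vc=[]
4: 0xaa (blk 21, set 1) → MISS  vc=[17]
5: 0xaf (blk 21, set 1) → L1-HIT  vc=[17]
6: 0xaf (blk 21, set 1) → L1-HIT  vc=[17]
7: 0x8b (blk 17, set 1) → VC-HIT  vc=[21]
8: 0xac (blk 21, set 1) → VC-HIT  vc=[17]
9: 0xad (blk 21, set 1) → L1-HIT  vc=[17]
10: 0xd7 (blk 26, set 2) → MISS  vc=[17, 10]
11: 0x51 (blk 10, set 2) → VC-HIT  vc=[17, 26]
12: 0x4a (blk 9, set 1) → MISS  vc=[17, 26, 21]
13: 0x54 (blk 10, set 2) → L1-HIT  vc=[17, 26, 21]
14: 0x51 (blk 10, set 2) → L1-HIT  vc=[17, 26, 21]
15: 0x50 (blk 10, set 2) → L1-HIT  vc=[17, 26, 21]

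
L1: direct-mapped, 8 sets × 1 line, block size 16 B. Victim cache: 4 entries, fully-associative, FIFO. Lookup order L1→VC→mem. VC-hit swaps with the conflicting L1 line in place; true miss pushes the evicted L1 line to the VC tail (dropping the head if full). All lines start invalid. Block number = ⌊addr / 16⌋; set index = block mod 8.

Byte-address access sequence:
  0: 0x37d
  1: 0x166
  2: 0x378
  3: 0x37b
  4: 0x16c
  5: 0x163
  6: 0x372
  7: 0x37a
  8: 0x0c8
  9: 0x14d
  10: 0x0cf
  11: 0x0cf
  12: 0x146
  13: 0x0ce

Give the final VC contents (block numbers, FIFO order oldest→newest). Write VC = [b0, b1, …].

VC = [20]

  [0] addr=0x37d blk=55 s=7: MISS | VC []
  [1] addr=0x166 blk=22 s=6: MISS | VC []
  [2] addr=0x378 blk=55 s=7: L1-HIT | VC []
  [3] addr=0x37b blk=55 s=7: L1-HIT | VC []
  [4] addr=0x16c blk=22 s=6: L1-HIT | VC []
  [5] addr=0x163 blk=22 s=6: L1-HIT | VC []
  [6] addr=0x372 blk=55 s=7: L1-HIT | VC []
  [7] addr=0x37a blk=55 s=7: L1-HIT | VC []
  [8] addr=0xc8 blk=12 s=4: MISS | VC []
  [9] addr=0x14d blk=20 s=4: MISS | VC [12]
  [10] addr=0xcf blk=12 s=4: VC-HIT | VC [20]
  [11] addr=0xcf blk=12 s=4: L1-HIT | VC [20]
  [12] addr=0x146 blk=20 s=4: VC-HIT | VC [12]
  [13] addr=0xce blk=12 s=4: VC-HIT | VC [20]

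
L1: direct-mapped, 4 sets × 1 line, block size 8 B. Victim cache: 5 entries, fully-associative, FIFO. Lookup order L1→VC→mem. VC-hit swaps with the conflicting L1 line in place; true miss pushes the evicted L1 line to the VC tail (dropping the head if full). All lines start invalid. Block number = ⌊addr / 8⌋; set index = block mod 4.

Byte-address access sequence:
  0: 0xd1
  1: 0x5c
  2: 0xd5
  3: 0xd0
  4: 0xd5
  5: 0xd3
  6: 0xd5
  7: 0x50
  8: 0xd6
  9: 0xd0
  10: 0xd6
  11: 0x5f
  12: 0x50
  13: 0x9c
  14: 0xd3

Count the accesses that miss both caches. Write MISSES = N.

MISSES = 4

  [0] addr=0xd1 blk=26 s=2: MISS | VC []
  [1] addr=0x5c blk=11 s=3: MISS | VC []
  [2] addr=0xd5 blk=26 s=2: L1-HIT | VC []
  [3] addr=0xd0 blk=26 s=2: L1-HIT | VC []
  [4] addr=0xd5 blk=26 s=2: L1-HIT | VC []
  [5] addr=0xd3 blk=26 s=2: L1-HIT | VC []
  [6] addr=0xd5 blk=26 s=2: L1-HIT | VC []
  [7] addr=0x50 blk=10 s=2: MISS | VC [26]
  [8] addr=0xd6 blk=26 s=2: VC-HIT | VC [10]
  [9] addr=0xd0 blk=26 s=2: L1-HIT | VC [10]
  [10] addr=0xd6 blk=26 s=2: L1-HIT | VC [10]
  [11] addr=0x5f blk=11 s=3: L1-HIT | VC [10]
  [12] addr=0x50 blk=10 s=2: VC-HIT | VC [26]
  [13] addr=0x9c blk=19 s=3: MISS | VC [26, 11]
  [14] addr=0xd3 blk=26 s=2: VC-HIT | VC [10, 11]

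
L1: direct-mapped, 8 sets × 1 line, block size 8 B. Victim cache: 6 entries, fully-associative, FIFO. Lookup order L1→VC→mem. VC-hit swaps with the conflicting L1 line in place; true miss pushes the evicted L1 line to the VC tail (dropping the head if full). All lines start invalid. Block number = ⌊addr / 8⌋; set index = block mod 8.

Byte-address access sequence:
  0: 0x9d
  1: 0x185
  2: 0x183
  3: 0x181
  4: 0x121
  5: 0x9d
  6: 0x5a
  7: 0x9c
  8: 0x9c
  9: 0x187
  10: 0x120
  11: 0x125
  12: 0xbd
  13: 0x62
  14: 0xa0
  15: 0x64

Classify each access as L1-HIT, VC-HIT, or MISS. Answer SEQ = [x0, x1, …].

SEQ = [MISS, MISS, L1-HIT, L1-HIT, MISS, L1-HIT, MISS, VC-HIT, L1-HIT, L1-HIT, L1-HIT, L1-HIT, MISS, MISS, MISS, VC-HIT]

0: 0x9d (blk 19, set 3) → MISS  vc=[]
1: 0x185 (blk 48, set 0) → MISS  vc=[]
2: 0x183 (blk 48, set 0) → L1-HIT  vc=[]
3: 0x181 (blk 48, set 0) → L1-HIT  vc=[]
4: 0x121 (blk 36, set 4) → MISS  vc=[]
5: 0x9d (blk 19, set 3) → L1-HIT  vc=[]
6: 0x5a (blk 11, set 3) → MISS  vc=[19]
7: 0x9c (blk 19, set 3) → VC-HIT  vc=[11]
8: 0x9c (blk 19, set 3) → L1-HIT  vc=[11]
9: 0x187 (blk 48, set 0) → L1-HIT  vc=[11]
10: 0x120 (blk 36, set 4) → L1-HIT  vc=[11]
11: 0x125 (blk 36, set 4) → L1-HIT  vc=[11]
12: 0xbd (blk 23, set 7) → MISS  vc=[11]
13: 0x62 (blk 12, set 4) → MISS  vc=[11, 36]
14: 0xa0 (blk 20, set 4) → MISS  vc=[11, 36, 12]
15: 0x64 (blk 12, set 4) → VC-HIT  vc=[11, 36, 20]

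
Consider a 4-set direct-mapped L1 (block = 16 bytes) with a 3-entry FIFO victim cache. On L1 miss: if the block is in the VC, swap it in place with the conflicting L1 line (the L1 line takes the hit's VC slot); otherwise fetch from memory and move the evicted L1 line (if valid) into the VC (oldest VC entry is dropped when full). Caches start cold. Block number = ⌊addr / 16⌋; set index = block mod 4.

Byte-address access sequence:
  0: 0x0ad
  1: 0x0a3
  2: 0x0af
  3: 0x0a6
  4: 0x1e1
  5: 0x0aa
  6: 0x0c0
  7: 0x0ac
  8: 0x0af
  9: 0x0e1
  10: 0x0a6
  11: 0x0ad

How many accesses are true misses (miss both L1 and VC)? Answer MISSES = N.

0: 0xad (blk 10, set 2) → MISS  vc=[]
1: 0xa3 (blk 10, set 2) → L1-HIT  vc=[]
2: 0xaf (blk 10, set 2) → L1-HIT  vc=[]
3: 0xa6 (blk 10, set 2) → L1-HIT  vc=[]
4: 0x1e1 (blk 30, set 2) → MISS  vc=[10]
5: 0xaa (blk 10, set 2) → VC-HIT  vc=[30]
6: 0xc0 (blk 12, set 0) → MISS  vc=[30]
7: 0xac (blk 10, set 2) → L1-HIT  vc=[30]
8: 0xaf (blk 10, set 2) → L1-HIT  vc=[30]
9: 0xe1 (blk 14, set 2) → MISS  vc=[30, 10]
10: 0xa6 (blk 10, set 2) → VC-HIT  vc=[30, 14]
11: 0xad (blk 10, set 2) → L1-HIT  vc=[30, 14]

MISSES = 4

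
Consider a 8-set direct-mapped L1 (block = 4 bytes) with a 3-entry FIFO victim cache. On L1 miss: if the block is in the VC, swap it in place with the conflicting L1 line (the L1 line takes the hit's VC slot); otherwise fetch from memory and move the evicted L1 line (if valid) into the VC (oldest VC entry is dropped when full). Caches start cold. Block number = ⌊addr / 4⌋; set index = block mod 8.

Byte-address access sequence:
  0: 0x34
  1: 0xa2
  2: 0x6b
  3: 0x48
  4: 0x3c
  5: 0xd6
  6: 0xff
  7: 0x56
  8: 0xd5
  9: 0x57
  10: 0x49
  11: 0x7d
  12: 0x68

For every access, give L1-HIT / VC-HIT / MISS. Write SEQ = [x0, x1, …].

SEQ = [MISS, MISS, MISS, MISS, MISS, MISS, MISS, MISS, VC-HIT, VC-HIT, L1-HIT, MISS, MISS]

  [0] addr=0x34 blk=13 s=5: MISS | VC []
  [1] addr=0xa2 blk=40 s=0: MISS | VC []
  [2] addr=0x6b blk=26 s=2: MISS | VC []
  [3] addr=0x48 blk=18 s=2: MISS | VC [26]
  [4] addr=0x3c blk=15 s=7: MISS | VC [26]
  [5] addr=0xd6 blk=53 s=5: MISS | VC [26, 13]
  [6] addr=0xff blk=63 s=7: MISS | VC [26, 13, 15]
  [7] addr=0x56 blk=21 s=5: MISS | VC [13, 15, 53]
  [8] addr=0xd5 blk=53 s=5: VC-HIT | VC [13, 15, 21]
  [9] addr=0x57 blk=21 s=5: VC-HIT | VC [13, 15, 53]
  [10] addr=0x49 blk=18 s=2: L1-HIT | VC [13, 15, 53]
  [11] addr=0x7d blk=31 s=7: MISS | VC [15, 53, 63]
  [12] addr=0x68 blk=26 s=2: MISS | VC [53, 63, 18]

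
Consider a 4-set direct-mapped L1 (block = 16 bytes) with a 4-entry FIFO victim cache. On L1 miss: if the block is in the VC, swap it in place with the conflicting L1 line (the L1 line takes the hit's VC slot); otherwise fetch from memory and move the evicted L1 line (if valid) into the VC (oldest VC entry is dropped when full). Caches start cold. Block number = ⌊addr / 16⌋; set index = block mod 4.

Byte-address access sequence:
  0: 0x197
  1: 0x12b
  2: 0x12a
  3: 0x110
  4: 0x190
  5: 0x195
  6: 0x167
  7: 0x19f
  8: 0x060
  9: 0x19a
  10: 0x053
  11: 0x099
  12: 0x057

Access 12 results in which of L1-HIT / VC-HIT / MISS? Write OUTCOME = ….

OUTCOME = VC-HIT

#0 0x197→b25/s1 MISS; vc=[]
#1 0x12b→b18/s2 MISS; vc=[]
#2 0x12a→b18/s2 L1-HIT; vc=[]
#3 0x110→b17/s1 MISS; vc=[25]
#4 0x190→b25/s1 VC-HIT; vc=[17]
#5 0x195→b25/s1 L1-HIT; vc=[17]
#6 0x167→b22/s2 MISS; vc=[17,18]
#7 0x19f→b25/s1 L1-HIT; vc=[17,18]
#8 0x60→b6/s2 MISS; vc=[17,18,22]
#9 0x19a→b25/s1 L1-HIT; vc=[17,18,22]
#10 0x53→b5/s1 MISS; vc=[17,18,22,25]
#11 0x99→b9/s1 MISS; vc=[18,22,25,5]
#12 0x57→b5/s1 VC-HIT; vc=[18,22,25,9]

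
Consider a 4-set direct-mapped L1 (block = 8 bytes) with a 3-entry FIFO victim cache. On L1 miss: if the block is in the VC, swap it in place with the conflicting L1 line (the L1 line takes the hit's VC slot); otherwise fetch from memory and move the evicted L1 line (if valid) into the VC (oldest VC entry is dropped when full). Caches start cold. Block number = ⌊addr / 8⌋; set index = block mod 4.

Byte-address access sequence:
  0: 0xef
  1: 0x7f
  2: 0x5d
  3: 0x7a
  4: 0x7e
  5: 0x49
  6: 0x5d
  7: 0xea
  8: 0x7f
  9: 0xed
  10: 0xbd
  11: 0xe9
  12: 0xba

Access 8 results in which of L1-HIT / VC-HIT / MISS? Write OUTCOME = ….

OUTCOME = VC-HIT

0: 0xef (blk 29, set 1) → MISS  vc=[]
1: 0x7f (blk 15, set 3) → MISS  vc=[]
2: 0x5d (blk 11, set 3) → MISS  vc=[15]
3: 0x7a (blk 15, set 3) → VC-HIT  vc=[11]
4: 0x7e (blk 15, set 3) → L1-HIT  vc=[11]
5: 0x49 (blk 9, set 1) → MISS  vc=[11, 29]
6: 0x5d (blk 11, set 3) → VC-HIT  vc=[15, 29]
7: 0xea (blk 29, set 1) → VC-HIT  vc=[15, 9]
8: 0x7f (blk 15, set 3) → VC-HIT  vc=[11, 9]
9: 0xed (blk 29, set 1) → L1-HIT  vc=[11, 9]
10: 0xbd (blk 23, set 3) → MISS  vc=[11, 9, 15]
11: 0xe9 (blk 29, set 1) → L1-HIT  vc=[11, 9, 15]
12: 0xba (blk 23, set 3) → L1-HIT  vc=[11, 9, 15]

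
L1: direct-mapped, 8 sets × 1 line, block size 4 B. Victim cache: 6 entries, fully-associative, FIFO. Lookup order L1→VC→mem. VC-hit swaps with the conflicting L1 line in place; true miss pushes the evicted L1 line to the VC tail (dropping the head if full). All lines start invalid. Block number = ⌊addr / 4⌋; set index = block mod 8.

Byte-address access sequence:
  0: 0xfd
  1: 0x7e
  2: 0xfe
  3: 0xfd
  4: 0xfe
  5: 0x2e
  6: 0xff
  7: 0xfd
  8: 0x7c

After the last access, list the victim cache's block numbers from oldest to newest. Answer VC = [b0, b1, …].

#0 0xfd→b63/s7 MISS; vc=[]
#1 0x7e→b31/s7 MISS; vc=[63]
#2 0xfe→b63/s7 VC-HIT; vc=[31]
#3 0xfd→b63/s7 L1-HIT; vc=[31]
#4 0xfe→b63/s7 L1-HIT; vc=[31]
#5 0x2e→b11/s3 MISS; vc=[31]
#6 0xff→b63/s7 L1-HIT; vc=[31]
#7 0xfd→b63/s7 L1-HIT; vc=[31]
#8 0x7c→b31/s7 VC-HIT; vc=[63]

VC = [63]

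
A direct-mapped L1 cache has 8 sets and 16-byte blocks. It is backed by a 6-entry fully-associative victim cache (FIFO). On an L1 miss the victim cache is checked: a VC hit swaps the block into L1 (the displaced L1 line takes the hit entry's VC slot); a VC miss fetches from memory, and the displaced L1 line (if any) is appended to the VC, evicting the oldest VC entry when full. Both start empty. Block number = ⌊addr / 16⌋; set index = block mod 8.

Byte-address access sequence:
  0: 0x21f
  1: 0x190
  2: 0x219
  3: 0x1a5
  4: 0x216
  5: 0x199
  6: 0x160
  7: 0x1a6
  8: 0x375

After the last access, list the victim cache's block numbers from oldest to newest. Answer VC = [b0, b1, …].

VC = [33]

#0 0x21f→b33/s1 MISS; vc=[]
#1 0x190→b25/s1 MISS; vc=[33]
#2 0x219→b33/s1 VC-HIT; vc=[25]
#3 0x1a5→b26/s2 MISS; vc=[25]
#4 0x216→b33/s1 L1-HIT; vc=[25]
#5 0x199→b25/s1 VC-HIT; vc=[33]
#6 0x160→b22/s6 MISS; vc=[33]
#7 0x1a6→b26/s2 L1-HIT; vc=[33]
#8 0x375→b55/s7 MISS; vc=[33]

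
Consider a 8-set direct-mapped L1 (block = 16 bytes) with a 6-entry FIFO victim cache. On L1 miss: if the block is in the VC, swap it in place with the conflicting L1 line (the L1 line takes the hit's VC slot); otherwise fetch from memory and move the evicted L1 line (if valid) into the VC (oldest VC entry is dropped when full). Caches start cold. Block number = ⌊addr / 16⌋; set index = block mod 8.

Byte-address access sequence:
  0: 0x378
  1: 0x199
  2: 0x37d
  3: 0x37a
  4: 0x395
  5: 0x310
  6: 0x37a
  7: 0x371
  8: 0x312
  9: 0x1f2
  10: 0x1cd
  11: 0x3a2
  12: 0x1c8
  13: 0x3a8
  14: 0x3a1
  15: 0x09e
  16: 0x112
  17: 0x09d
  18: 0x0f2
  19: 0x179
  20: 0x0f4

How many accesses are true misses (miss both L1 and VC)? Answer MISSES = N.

MISSES = 11

0: 0x378 (blk 55, set 7) → MISS  vc=[]
1: 0x199 (blk 25, set 1) → MISS  vc=[]
2: 0x37d (blk 55, set 7) → L1-HIT  vc=[]
3: 0x37a (blk 55, set 7) → L1-HIT  vc=[]
4: 0x395 (blk 57, set 1) → MISS  vc=[25]
5: 0x310 (blk 49, set 1) → MISS  vc=[25, 57]
6: 0x37a (blk 55, set 7) → L1-HIT  vc=[25, 57]
7: 0x371 (blk 55, set 7) → L1-HIT  vc=[25, 57]
8: 0x312 (blk 49, set 1) → L1-HIT  vc=[25, 57]
9: 0x1f2 (blk 31, set 7) → MISS  vc=[25, 57, 55]
10: 0x1cd (blk 28, set 4) → MISS  vc=[25, 57, 55]
11: 0x3a2 (blk 58, set 2) → MISS  vc=[25, 57, 55]
12: 0x1c8 (blk 28, set 4) → L1-HIT  vc=[25, 57, 55]
13: 0x3a8 (blk 58, set 2) → L1-HIT  vc=[25, 57, 55]
14: 0x3a1 (blk 58, set 2) → L1-HIT  vc=[25, 57, 55]
15: 0x9e (blk 9, set 1) → MISS  vc=[25, 57, 55, 49]
16: 0x112 (blk 17, set 1) → MISS  vc=[25, 57, 55, 49, 9]
17: 0x9d (blk 9, set 1) → VC-HIT  vc=[25, 57, 55, 49, 17]
18: 0xf2 (blk 15, set 7) → MISS  vc=[25, 57, 55, 49, 17, 31]
19: 0x179 (blk 23, set 7) → MISS  vc=[57, 55, 49, 17, 31, 15]
20: 0xf4 (blk 15, set 7) → VC-HIT  vc=[57, 55, 49, 17, 31, 23]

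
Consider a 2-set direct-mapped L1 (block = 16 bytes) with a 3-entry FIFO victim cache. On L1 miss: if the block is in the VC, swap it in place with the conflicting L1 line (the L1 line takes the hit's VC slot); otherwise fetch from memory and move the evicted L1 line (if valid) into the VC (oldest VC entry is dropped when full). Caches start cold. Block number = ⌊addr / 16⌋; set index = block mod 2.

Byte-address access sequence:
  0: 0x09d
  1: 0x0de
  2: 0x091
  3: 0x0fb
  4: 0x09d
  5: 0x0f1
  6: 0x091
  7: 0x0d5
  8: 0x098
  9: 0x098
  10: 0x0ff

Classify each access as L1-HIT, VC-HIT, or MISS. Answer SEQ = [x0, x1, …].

0: 0x9d (blk 9, set 1) → MISS  vc=[]
1: 0xde (blk 13, set 1) → MISS  vc=[9]
2: 0x91 (blk 9, set 1) → VC-HIT  vc=[13]
3: 0xfb (blk 15, set 1) → MISS  vc=[13, 9]
4: 0x9d (blk 9, set 1) → VC-HIT  vc=[13, 15]
5: 0xf1 (blk 15, set 1) → VC-HIT  vc=[13, 9]
6: 0x91 (blk 9, set 1) → VC-HIT  vc=[13, 15]
7: 0xd5 (blk 13, set 1) → VC-HIT  vc=[9, 15]
8: 0x98 (blk 9, set 1) → VC-HIT  vc=[13, 15]
9: 0x98 (blk 9, set 1) → L1-HIT  vc=[13, 15]
10: 0xff (blk 15, set 1) → VC-HIT  vc=[13, 9]

SEQ = [MISS, MISS, VC-HIT, MISS, VC-HIT, VC-HIT, VC-HIT, VC-HIT, VC-HIT, L1-HIT, VC-HIT]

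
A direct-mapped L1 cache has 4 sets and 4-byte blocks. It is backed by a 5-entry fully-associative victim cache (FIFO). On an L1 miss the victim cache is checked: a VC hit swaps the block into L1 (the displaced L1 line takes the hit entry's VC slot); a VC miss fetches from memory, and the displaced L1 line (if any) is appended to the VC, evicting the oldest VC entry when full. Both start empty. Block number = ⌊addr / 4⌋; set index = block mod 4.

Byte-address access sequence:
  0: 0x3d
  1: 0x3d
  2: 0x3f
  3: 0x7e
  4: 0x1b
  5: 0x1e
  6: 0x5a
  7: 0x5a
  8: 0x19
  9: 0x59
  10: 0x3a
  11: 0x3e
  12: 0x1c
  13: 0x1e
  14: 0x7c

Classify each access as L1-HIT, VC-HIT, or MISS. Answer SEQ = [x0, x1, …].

SEQ = [MISS, L1-HIT, L1-HIT, MISS, MISS, MISS, MISS, L1-HIT, VC-HIT, VC-HIT, MISS, VC-HIT, VC-HIT, L1-HIT, VC-HIT]

#0 0x3d→b15/s3 MISS; vc=[]
#1 0x3d→b15/s3 L1-HIT; vc=[]
#2 0x3f→b15/s3 L1-HIT; vc=[]
#3 0x7e→b31/s3 MISS; vc=[15]
#4 0x1b→b6/s2 MISS; vc=[15]
#5 0x1e→b7/s3 MISS; vc=[15,31]
#6 0x5a→b22/s2 MISS; vc=[15,31,6]
#7 0x5a→b22/s2 L1-HIT; vc=[15,31,6]
#8 0x19→b6/s2 VC-HIT; vc=[15,31,22]
#9 0x59→b22/s2 VC-HIT; vc=[15,31,6]
#10 0x3a→b14/s2 MISS; vc=[15,31,6,22]
#11 0x3e→b15/s3 VC-HIT; vc=[7,31,6,22]
#12 0x1c→b7/s3 VC-HIT; vc=[15,31,6,22]
#13 0x1e→b7/s3 L1-HIT; vc=[15,31,6,22]
#14 0x7c→b31/s3 VC-HIT; vc=[15,7,6,22]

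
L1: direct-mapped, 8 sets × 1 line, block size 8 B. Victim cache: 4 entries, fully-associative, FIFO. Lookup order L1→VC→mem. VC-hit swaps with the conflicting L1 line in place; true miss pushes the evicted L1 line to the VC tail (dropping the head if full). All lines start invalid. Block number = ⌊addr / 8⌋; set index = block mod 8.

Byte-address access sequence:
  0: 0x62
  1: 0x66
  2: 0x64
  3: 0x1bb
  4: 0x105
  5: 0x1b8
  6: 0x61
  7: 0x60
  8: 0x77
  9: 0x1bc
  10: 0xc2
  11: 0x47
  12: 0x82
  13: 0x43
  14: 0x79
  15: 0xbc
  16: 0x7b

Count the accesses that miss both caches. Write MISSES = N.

MISSES = 9

#0 0x62→b12/s4 MISS; vc=[]
#1 0x66→b12/s4 L1-HIT; vc=[]
#2 0x64→b12/s4 L1-HIT; vc=[]
#3 0x1bb→b55/s7 MISS; vc=[]
#4 0x105→b32/s0 MISS; vc=[]
#5 0x1b8→b55/s7 L1-HIT; vc=[]
#6 0x61→b12/s4 L1-HIT; vc=[]
#7 0x60→b12/s4 L1-HIT; vc=[]
#8 0x77→b14/s6 MISS; vc=[]
#9 0x1bc→b55/s7 L1-HIT; vc=[]
#10 0xc2→b24/s0 MISS; vc=[32]
#11 0x47→b8/s0 MISS; vc=[32,24]
#12 0x82→b16/s0 MISS; vc=[32,24,8]
#13 0x43→b8/s0 VC-HIT; vc=[32,24,16]
#14 0x79→b15/s7 MISS; vc=[32,24,16,55]
#15 0xbc→b23/s7 MISS; vc=[24,16,55,15]
#16 0x7b→b15/s7 VC-HIT; vc=[24,16,55,23]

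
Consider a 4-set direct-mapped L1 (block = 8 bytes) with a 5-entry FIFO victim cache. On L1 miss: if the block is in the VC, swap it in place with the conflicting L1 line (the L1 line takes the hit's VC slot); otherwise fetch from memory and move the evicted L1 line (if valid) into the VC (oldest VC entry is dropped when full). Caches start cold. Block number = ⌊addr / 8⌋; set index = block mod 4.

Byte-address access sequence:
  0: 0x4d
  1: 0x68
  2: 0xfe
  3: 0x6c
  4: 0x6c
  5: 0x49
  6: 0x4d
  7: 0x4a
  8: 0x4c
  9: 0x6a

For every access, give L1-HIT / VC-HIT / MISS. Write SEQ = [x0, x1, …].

SEQ = [MISS, MISS, MISS, L1-HIT, L1-HIT, VC-HIT, L1-HIT, L1-HIT, L1-HIT, VC-HIT]

#0 0x4d→b9/s1 MISS; vc=[]
#1 0x68→b13/s1 MISS; vc=[9]
#2 0xfe→b31/s3 MISS; vc=[9]
#3 0x6c→b13/s1 L1-HIT; vc=[9]
#4 0x6c→b13/s1 L1-HIT; vc=[9]
#5 0x49→b9/s1 VC-HIT; vc=[13]
#6 0x4d→b9/s1 L1-HIT; vc=[13]
#7 0x4a→b9/s1 L1-HIT; vc=[13]
#8 0x4c→b9/s1 L1-HIT; vc=[13]
#9 0x6a→b13/s1 VC-HIT; vc=[9]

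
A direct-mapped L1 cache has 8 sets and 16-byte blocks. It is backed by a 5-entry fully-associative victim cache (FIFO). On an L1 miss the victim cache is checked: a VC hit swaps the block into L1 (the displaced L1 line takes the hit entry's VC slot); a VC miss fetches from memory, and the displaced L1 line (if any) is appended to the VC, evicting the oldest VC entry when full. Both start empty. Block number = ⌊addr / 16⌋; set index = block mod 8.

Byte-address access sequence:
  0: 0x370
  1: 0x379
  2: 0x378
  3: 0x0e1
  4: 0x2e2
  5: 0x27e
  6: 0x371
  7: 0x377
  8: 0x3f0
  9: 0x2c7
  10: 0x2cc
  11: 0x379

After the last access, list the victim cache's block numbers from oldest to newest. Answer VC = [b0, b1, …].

0: 0x370 (blk 55, set 7) → MISS  vc=[]
1: 0x379 (blk 55, set 7) → L1-HIT  vc=[]
2: 0x378 (blk 55, set 7) → L1-HIT  vc=[]
3: 0xe1 (blk 14, set 6) → MISS  vc=[]
4: 0x2e2 (blk 46, set 6) → MISS  vc=[14]
5: 0x27e (blk 39, set 7) → MISS  vc=[14, 55]
6: 0x371 (blk 55, set 7) → VC-HIT  vc=[14, 39]
7: 0x377 (blk 55, set 7) → L1-HIT  vc=[14, 39]
8: 0x3f0 (blk 63, set 7) → MISS  vc=[14, 39, 55]
9: 0x2c7 (blk 44, set 4) → MISS  vc=[14, 39, 55]
10: 0x2cc (blk 44, set 4) → L1-HIT  vc=[14, 39, 55]
11: 0x379 (blk 55, set 7) → VC-HIT  vc=[14, 39, 63]

VC = [14, 39, 63]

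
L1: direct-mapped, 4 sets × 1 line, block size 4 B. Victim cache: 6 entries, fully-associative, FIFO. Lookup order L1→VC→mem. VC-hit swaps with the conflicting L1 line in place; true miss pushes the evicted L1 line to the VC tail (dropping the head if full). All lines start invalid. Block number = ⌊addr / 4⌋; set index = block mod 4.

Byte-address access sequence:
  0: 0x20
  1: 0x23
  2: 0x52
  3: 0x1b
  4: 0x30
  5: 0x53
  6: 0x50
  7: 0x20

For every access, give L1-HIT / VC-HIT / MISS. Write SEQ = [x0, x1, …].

#0 0x20→b8/s0 MISS; vc=[]
#1 0x23→b8/s0 L1-HIT; vc=[]
#2 0x52→b20/s0 MISS; vc=[8]
#3 0x1b→b6/s2 MISS; vc=[8]
#4 0x30→b12/s0 MISS; vc=[8,20]
#5 0x53→b20/s0 VC-HIT; vc=[8,12]
#6 0x50→b20/s0 L1-HIT; vc=[8,12]
#7 0x20→b8/s0 VC-HIT; vc=[20,12]

SEQ = [MISS, L1-HIT, MISS, MISS, MISS, VC-HIT, L1-HIT, VC-HIT]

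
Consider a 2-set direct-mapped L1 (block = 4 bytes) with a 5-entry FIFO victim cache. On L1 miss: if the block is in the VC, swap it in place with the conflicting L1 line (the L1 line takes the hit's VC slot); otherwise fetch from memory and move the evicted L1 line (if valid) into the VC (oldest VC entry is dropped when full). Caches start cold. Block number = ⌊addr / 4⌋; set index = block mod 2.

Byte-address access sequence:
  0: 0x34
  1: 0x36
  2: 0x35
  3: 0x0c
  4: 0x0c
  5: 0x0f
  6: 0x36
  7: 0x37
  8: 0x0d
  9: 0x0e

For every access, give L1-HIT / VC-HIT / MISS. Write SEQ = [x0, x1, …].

  [0] addr=0x34 blk=13 s=1: MISS | VC []
  [1] addr=0x36 blk=13 s=1: L1-HIT | VC []
  [2] addr=0x35 blk=13 s=1: L1-HIT | VC []
  [3] addr=0xc blk=3 s=1: MISS | VC [13]
  [4] addr=0xc blk=3 s=1: L1-HIT | VC [13]
  [5] addr=0xf blk=3 s=1: L1-HIT | VC [13]
  [6] addr=0x36 blk=13 s=1: VC-HIT | VC [3]
  [7] addr=0x37 blk=13 s=1: L1-HIT | VC [3]
  [8] addr=0xd blk=3 s=1: VC-HIT | VC [13]
  [9] addr=0xe blk=3 s=1: L1-HIT | VC [13]

SEQ = [MISS, L1-HIT, L1-HIT, MISS, L1-HIT, L1-HIT, VC-HIT, L1-HIT, VC-HIT, L1-HIT]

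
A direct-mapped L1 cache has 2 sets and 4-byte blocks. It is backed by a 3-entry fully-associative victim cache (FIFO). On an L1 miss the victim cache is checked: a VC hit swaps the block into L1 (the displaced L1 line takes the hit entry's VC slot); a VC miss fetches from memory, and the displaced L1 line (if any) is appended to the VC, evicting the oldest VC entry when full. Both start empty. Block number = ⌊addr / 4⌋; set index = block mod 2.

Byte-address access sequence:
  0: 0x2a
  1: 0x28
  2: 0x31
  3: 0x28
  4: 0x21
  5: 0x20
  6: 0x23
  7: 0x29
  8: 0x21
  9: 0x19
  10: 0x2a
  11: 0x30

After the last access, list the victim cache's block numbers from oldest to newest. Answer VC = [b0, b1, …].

VC = [10, 6, 8]

0: 0x2a (blk 10, set 0) → MISS  vc=[]
1: 0x28 (blk 10, set 0) → L1-HIT  vc=[]
2: 0x31 (blk 12, set 0) → MISS  vc=[10]
3: 0x28 (blk 10, set 0) → VC-HIT  vc=[12]
4: 0x21 (blk 8, set 0) → MISS  vc=[12, 10]
5: 0x20 (blk 8, set 0) → L1-HIT  vc=[12, 10]
6: 0x23 (blk 8, set 0) → L1-HIT  vc=[12, 10]
7: 0x29 (blk 10, set 0) → VC-HIT  vc=[12, 8]
8: 0x21 (blk 8, set 0) → VC-HIT  vc=[12, 10]
9: 0x19 (blk 6, set 0) → MISS  vc=[12, 10, 8]
10: 0x2a (blk 10, set 0) → VC-HIT  vc=[12, 6, 8]
11: 0x30 (blk 12, set 0) → VC-HIT  vc=[10, 6, 8]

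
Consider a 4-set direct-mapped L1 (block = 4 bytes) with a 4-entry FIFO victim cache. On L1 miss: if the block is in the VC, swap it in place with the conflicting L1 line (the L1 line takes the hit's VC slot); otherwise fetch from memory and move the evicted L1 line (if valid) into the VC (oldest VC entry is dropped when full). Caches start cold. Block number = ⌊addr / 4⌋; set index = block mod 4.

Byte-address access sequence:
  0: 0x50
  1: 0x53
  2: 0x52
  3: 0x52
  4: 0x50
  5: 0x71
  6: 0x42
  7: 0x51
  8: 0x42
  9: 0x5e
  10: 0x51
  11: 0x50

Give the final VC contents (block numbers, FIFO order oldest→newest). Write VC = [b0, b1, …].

VC = [16, 28]

#0 0x50→b20/s0 MISS; vc=[]
#1 0x53→b20/s0 L1-HIT; vc=[]
#2 0x52→b20/s0 L1-HIT; vc=[]
#3 0x52→b20/s0 L1-HIT; vc=[]
#4 0x50→b20/s0 L1-HIT; vc=[]
#5 0x71→b28/s0 MISS; vc=[20]
#6 0x42→b16/s0 MISS; vc=[20,28]
#7 0x51→b20/s0 VC-HIT; vc=[16,28]
#8 0x42→b16/s0 VC-HIT; vc=[20,28]
#9 0x5e→b23/s3 MISS; vc=[20,28]
#10 0x51→b20/s0 VC-HIT; vc=[16,28]
#11 0x50→b20/s0 L1-HIT; vc=[16,28]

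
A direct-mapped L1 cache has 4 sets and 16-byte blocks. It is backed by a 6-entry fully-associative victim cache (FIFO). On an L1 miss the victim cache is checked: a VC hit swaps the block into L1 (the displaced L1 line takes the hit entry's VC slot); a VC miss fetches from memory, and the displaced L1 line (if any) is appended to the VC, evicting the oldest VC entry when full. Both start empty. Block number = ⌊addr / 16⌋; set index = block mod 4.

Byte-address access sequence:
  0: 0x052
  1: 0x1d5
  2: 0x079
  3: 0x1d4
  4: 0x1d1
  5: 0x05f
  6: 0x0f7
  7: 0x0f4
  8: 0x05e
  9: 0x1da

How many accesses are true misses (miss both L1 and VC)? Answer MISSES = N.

  [0] addr=0x52 blk=5 s=1: MISS | VC []
  [1] addr=0x1d5 blk=29 s=1: MISS | VC [5]
  [2] addr=0x79 blk=7 s=3: MISS | VC [5]
  [3] addr=0x1d4 blk=29 s=1: L1-HIT | VC [5]
  [4] addr=0x1d1 blk=29 s=1: L1-HIT | VC [5]
  [5] addr=0x5f blk=5 s=1: VC-HIT | VC [29]
  [6] addr=0xf7 blk=15 s=3: MISS | VC [29, 7]
  [7] addr=0xf4 blk=15 s=3: L1-HIT | VC [29, 7]
  [8] addr=0x5e blk=5 s=1: L1-HIT | VC [29, 7]
  [9] addr=0x1da blk=29 s=1: VC-HIT | VC [5, 7]

MISSES = 4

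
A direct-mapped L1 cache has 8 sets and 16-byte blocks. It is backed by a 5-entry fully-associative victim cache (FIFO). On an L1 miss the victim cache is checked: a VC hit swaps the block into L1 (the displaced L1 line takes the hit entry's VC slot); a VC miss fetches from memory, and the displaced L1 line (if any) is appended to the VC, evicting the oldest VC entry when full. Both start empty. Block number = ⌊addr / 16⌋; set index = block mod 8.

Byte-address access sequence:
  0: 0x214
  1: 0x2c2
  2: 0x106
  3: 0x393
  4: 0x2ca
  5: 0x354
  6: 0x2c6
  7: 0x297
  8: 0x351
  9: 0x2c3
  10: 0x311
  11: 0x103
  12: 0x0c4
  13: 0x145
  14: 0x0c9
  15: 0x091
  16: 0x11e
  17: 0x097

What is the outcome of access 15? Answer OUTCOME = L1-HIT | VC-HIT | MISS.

OUTCOME = MISS

0: 0x214 (blk 33, set 1) → MISS  vc=[]
1: 0x2c2 (blk 44, set 4) → MISS  vc=[]
2: 0x106 (blk 16, set 0) → MISS  vc=[]
3: 0x393 (blk 57, set 1) → MISS  vc=[33]
4: 0x2ca (blk 44, set 4) → L1-HIT  vc=[33]
5: 0x354 (blk 53, set 5) → MISS  vc=[33]
6: 0x2c6 (blk 44, set 4) → L1-HIT  vc=[33]
7: 0x297 (blk 41, set 1) → MISS  vc=[33, 57]
8: 0x351 (blk 53, set 5) → L1-HIT  vc=[33, 57]
9: 0x2c3 (blk 44, set 4) → L1-HIT  vc=[33, 57]
10: 0x311 (blk 49, set 1) → MISS  vc=[33, 57, 41]
11: 0x103 (blk 16, set 0) → L1-HIT  vc=[33, 57, 41]
12: 0xc4 (blk 12, set 4) → MISS  vc=[33, 57, 41, 44]
13: 0x145 (blk 20, set 4) → MISS  vc=[33, 57, 41, 44, 12]
14: 0xc9 (blk 12, set 4) → VC-HIT  vc=[33, 57, 41, 44, 20]
15: 0x91 (blk 9, set 1) → MISS  vc=[57, 41, 44, 20, 49]
16: 0x11e (blk 17, set 1) → MISS  vc=[41, 44, 20, 49, 9]
17: 0x97 (blk 9, set 1) → VC-HIT  vc=[41, 44, 20, 49, 17]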